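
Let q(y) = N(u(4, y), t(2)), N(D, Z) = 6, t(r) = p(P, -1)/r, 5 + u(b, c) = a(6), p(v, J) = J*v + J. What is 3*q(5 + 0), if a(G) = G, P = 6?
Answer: 18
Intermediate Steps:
p(v, J) = J + J*v
u(b, c) = 1 (u(b, c) = -5 + 6 = 1)
t(r) = -7/r (t(r) = (-(1 + 6))/r = (-1*7)/r = -7/r)
q(y) = 6
3*q(5 + 0) = 3*6 = 18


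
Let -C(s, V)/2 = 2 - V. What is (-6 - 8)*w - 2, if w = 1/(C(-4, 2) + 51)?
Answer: -116/51 ≈ -2.2745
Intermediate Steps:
C(s, V) = -4 + 2*V (C(s, V) = -2*(2 - V) = -4 + 2*V)
w = 1/51 (w = 1/((-4 + 2*2) + 51) = 1/((-4 + 4) + 51) = 1/(0 + 51) = 1/51 ≈ 0.019608)
(-6 - 8)*w - 2 = (-6 - 8)*(1/51) - 2 = -14*1/51 - 2 = -14/51 - 2 = -116/51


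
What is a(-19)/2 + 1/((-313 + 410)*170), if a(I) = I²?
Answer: 1488223/8245 ≈ 180.50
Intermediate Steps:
a(-19)/2 + 1/((-313 + 410)*170) = (-19)²/2 + 1/((-313 + 410)*170) = 361*(½) + (1/170)/97 = 361/2 + (1/97)*(1/170) = 361/2 + 1/16490 = 1488223/8245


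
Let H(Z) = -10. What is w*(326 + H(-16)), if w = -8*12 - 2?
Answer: -30968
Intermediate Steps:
w = -98 (w = -96 - 2 = -98)
w*(326 + H(-16)) = -98*(326 - 10) = -98*316 = -30968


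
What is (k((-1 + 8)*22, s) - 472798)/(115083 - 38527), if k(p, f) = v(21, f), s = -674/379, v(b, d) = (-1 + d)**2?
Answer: -67912068709/10996580396 ≈ -6.1757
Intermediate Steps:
s = -674/379 (s = -674*1/379 = -674/379 ≈ -1.7784)
k(p, f) = (-1 + f)**2
(k((-1 + 8)*22, s) - 472798)/(115083 - 38527) = ((-1 - 674/379)**2 - 472798)/(115083 - 38527) = ((-1053/379)**2 - 472798)/76556 = (1108809/143641 - 472798)*(1/76556) = -67912068709/143641*1/76556 = -67912068709/10996580396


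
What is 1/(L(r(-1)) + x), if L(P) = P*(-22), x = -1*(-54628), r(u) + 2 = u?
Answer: 1/54694 ≈ 1.8284e-5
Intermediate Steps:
r(u) = -2 + u
x = 54628
L(P) = -22*P
1/(L(r(-1)) + x) = 1/(-22*(-2 - 1) + 54628) = 1/(-22*(-3) + 54628) = 1/(66 + 54628) = 1/54694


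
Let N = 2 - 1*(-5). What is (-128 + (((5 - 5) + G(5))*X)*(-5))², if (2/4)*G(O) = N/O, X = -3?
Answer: 7396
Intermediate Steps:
N = 7 (N = 2 + 5 = 7)
G(O) = 14/O (G(O) = 2*(7/O) = 14/O)
(-128 + (((5 - 5) + G(5))*X)*(-5))² = (-128 + (((5 - 5) + 14/5)*(-3))*(-5))² = (-128 + ((0 + 14*(⅕))*(-3))*(-5))² = (-128 + ((0 + 14/5)*(-3))*(-5))² = (-128 + ((14/5)*(-3))*(-5))² = (-128 - 42/5*(-5))² = (-128 + 42)² = (-86)² = 7396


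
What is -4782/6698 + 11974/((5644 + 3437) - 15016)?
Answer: -54291511/19876315 ≈ -2.7315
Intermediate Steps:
-4782/6698 + 11974/((5644 + 3437) - 15016) = -4782*1/6698 + 11974/(9081 - 15016) = -2391/3349 + 11974/(-5935) = -2391/3349 + 11974*(-1/5935) = -2391/3349 - 11974/5935 = -54291511/19876315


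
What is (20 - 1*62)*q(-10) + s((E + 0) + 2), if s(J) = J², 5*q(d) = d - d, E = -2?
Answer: 0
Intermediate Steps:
q(d) = 0 (q(d) = (d - d)/5 = (⅕)*0 = 0)
(20 - 1*62)*q(-10) + s((E + 0) + 2) = (20 - 1*62)*0 + ((-2 + 0) + 2)² = (20 - 62)*0 + (-2 + 2)² = -42*0 + 0² = 0 + 0 = 0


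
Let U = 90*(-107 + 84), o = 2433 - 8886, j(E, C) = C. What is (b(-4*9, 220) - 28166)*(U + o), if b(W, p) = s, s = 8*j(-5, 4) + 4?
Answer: 239751990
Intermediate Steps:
o = -6453
U = -2070 (U = 90*(-23) = -2070)
s = 36 (s = 8*4 + 4 = 32 + 4 = 36)
b(W, p) = 36
(b(-4*9, 220) - 28166)*(U + o) = (36 - 28166)*(-2070 - 6453) = -28130*(-8523) = 239751990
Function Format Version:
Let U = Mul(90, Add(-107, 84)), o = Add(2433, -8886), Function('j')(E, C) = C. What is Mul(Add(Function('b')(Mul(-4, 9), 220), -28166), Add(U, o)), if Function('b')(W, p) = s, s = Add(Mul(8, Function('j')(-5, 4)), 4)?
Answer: 239751990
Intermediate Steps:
o = -6453
U = -2070 (U = Mul(90, -23) = -2070)
s = 36 (s = Add(Mul(8, 4), 4) = Add(32, 4) = 36)
Function('b')(W, p) = 36
Mul(Add(Function('b')(Mul(-4, 9), 220), -28166), Add(U, o)) = Mul(Add(36, -28166), Add(-2070, -6453)) = Mul(-28130, -8523) = 239751990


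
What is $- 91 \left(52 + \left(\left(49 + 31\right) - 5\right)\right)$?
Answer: $-11557$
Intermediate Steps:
$- 91 \left(52 + \left(\left(49 + 31\right) - 5\right)\right) = - 91 \left(52 + \left(80 - 5\right)\right) = - 91 \left(52 + 75\right) = \left(-91\right) 127 = -11557$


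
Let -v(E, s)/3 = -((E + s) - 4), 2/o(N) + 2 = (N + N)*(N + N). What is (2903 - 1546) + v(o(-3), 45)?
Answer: 25163/17 ≈ 1480.2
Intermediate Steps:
o(N) = 2/(-2 + 4*N**2) (o(N) = 2/(-2 + (N + N)*(N + N)) = 2/(-2 + (2*N)*(2*N)) = 2/(-2 + 4*N**2))
v(E, s) = -12 + 3*E + 3*s (v(E, s) = -(-3)*((E + s) - 4) = -(-3)*(-4 + E + s) = -3*(4 - E - s) = -12 + 3*E + 3*s)
(2903 - 1546) + v(o(-3), 45) = (2903 - 1546) + (-12 + 3/(-1 + 2*(-3)**2) + 3*45) = 1357 + (-12 + 3/(-1 + 2*9) + 135) = 1357 + (-12 + 3/(-1 + 18) + 135) = 1357 + (-12 + 3/17 + 135) = 1357 + 2094/17 = 25163/17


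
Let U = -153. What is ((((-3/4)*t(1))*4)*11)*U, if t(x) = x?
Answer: 5049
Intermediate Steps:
((((-3/4)*t(1))*4)*11)*U = (((-3/4*1)*4)*11)*(-153) = (((-3*1/4*1)*4)*11)*(-153) = ((-3/4*1*4)*11)*(-153) = (-3/4*4*11)*(-153) = -3*11*(-153) = -33*(-153) = 5049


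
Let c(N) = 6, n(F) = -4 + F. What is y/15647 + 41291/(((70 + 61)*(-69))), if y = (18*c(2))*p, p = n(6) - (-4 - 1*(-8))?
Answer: -648032701/141433233 ≈ -4.5819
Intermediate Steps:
p = -2 (p = (-4 + 6) - (-4 - 1*(-8)) = 2 - (-4 + 8) = 2 - 1*4 = 2 - 4 = -2)
y = -216 (y = (18*6)*(-2) = 108*(-2) = -216)
y/15647 + 41291/(((70 + 61)*(-69))) = -216/15647 + 41291/(((70 + 61)*(-69))) = -216*1/15647 + 41291/((131*(-69))) = -216/15647 + 41291/(-9039) = -216/15647 + 41291*(-1/9039) = -216/15647 - 41291/9039 = -648032701/141433233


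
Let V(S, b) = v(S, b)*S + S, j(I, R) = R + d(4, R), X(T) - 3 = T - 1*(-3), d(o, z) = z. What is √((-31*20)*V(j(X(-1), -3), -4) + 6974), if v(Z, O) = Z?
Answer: I*√11626 ≈ 107.82*I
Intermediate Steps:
X(T) = 6 + T (X(T) = 3 + (T - 1*(-3)) = 3 + (T + 3) = 3 + (3 + T) = 6 + T)
j(I, R) = 2*R (j(I, R) = R + R = 2*R)
V(S, b) = S + S² (V(S, b) = S*S + S = S² + S = S + S²)
√((-31*20)*V(j(X(-1), -3), -4) + 6974) = √((-31*20)*((2*(-3))*(1 + 2*(-3))) + 6974) = √(-(-3720)*(1 - 6) + 6974) = √(-(-3720)*(-5) + 6974) = √(-620*30 + 6974) = √(-18600 + 6974) = √(-11626) = I*√11626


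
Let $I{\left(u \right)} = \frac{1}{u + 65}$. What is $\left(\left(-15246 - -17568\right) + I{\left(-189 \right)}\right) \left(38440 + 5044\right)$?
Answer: $\frac{3130054417}{31} \approx 1.0097 \cdot 10^{8}$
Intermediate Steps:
$I{\left(u \right)} = \frac{1}{65 + u}$
$\left(\left(-15246 - -17568\right) + I{\left(-189 \right)}\right) \left(38440 + 5044\right) = \left(\left(-15246 - -17568\right) + \frac{1}{65 - 189}\right) \left(38440 + 5044\right) = \left(\left(-15246 + 17568\right) + \frac{1}{-124}\right) 43484 = \left(2322 - \frac{1}{124}\right) 43484 = \frac{287927}{124} \cdot 43484 = \frac{3130054417}{31}$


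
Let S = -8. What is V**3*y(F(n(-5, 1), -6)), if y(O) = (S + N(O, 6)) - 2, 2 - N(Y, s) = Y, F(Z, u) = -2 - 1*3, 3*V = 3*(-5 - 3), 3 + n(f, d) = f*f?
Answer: 1536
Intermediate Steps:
n(f, d) = -3 + f**2 (n(f, d) = -3 + f*f = -3 + f**2)
V = -8 (V = (3*(-5 - 3))/3 = (3*(-8))/3 = (1/3)*(-24) = -8)
F(Z, u) = -5 (F(Z, u) = -2 - 3 = -5)
N(Y, s) = 2 - Y
y(O) = -8 - O (y(O) = (-8 + (2 - O)) - 2 = (-6 - O) - 2 = -8 - O)
V**3*y(F(n(-5, 1), -6)) = (-8)**3*(-8 - 1*(-5)) = -512*(-8 + 5) = -512*(-3) = 1536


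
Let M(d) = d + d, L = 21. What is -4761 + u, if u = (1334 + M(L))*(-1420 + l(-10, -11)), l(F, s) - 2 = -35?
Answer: -2004089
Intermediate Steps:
l(F, s) = -33 (l(F, s) = 2 - 35 = -33)
M(d) = 2*d
u = -1999328 (u = (1334 + 2*21)*(-1420 - 33) = (1334 + 42)*(-1453) = 1376*(-1453) = -1999328)
-4761 + u = -4761 - 1999328 = -2004089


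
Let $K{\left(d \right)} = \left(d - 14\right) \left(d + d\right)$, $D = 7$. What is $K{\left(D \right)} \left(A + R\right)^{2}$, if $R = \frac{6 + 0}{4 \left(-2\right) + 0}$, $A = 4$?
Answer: $- \frac{8281}{8} \approx -1035.1$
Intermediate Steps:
$K{\left(d \right)} = 2 d \left(-14 + d\right)$ ($K{\left(d \right)} = \left(-14 + d\right) 2 d = 2 d \left(-14 + d\right)$)
$R = - \frac{3}{4}$ ($R = \frac{6}{-8 + 0} = \frac{6}{-8} = 6 \left(- \frac{1}{8}\right) = - \frac{3}{4} \approx -0.75$)
$K{\left(D \right)} \left(A + R\right)^{2} = 2 \cdot 7 \left(-14 + 7\right) \left(4 - \frac{3}{4}\right)^{2} = 2 \cdot 7 \left(-7\right) \left(\frac{13}{4}\right)^{2} = \left(-98\right) \frac{169}{16} = - \frac{8281}{8}$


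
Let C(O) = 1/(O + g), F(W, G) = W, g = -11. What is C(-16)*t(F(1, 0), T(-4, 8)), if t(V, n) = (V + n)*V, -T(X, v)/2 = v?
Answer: 5/9 ≈ 0.55556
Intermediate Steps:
T(X, v) = -2*v
t(V, n) = V*(V + n)
C(O) = 1/(-11 + O) (C(O) = 1/(O - 11) = 1/(-11 + O))
C(-16)*t(F(1, 0), T(-4, 8)) = (1*(1 - 2*8))/(-11 - 16) = (1*(1 - 16))/(-27) = -(-15)/27 = -1/27*(-15) = 5/9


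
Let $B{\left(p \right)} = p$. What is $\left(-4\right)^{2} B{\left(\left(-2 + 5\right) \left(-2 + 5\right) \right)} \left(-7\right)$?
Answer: $-1008$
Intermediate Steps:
$\left(-4\right)^{2} B{\left(\left(-2 + 5\right) \left(-2 + 5\right) \right)} \left(-7\right) = \left(-4\right)^{2} \left(-2 + 5\right) \left(-2 + 5\right) \left(-7\right) = 16 \cdot 3 \cdot 3 \left(-7\right) = 16 \cdot 9 \left(-7\right) = 144 \left(-7\right) = -1008$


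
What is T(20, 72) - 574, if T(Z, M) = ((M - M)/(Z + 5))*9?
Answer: -574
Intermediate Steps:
T(Z, M) = 0 (T(Z, M) = (0/(5 + Z))*9 = 0*9 = 0)
T(20, 72) - 574 = 0 - 574 = -574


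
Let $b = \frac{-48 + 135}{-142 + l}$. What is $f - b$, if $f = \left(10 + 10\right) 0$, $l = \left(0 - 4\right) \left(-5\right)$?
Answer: $\frac{87}{122} \approx 0.71311$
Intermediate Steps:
$l = 20$ ($l = \left(-4\right) \left(-5\right) = 20$)
$f = 0$ ($f = 20 \cdot 0 = 0$)
$b = - \frac{87}{122}$ ($b = \frac{-48 + 135}{-142 + 20} = \frac{87}{-122} = 87 \left(- \frac{1}{122}\right) = - \frac{87}{122} \approx -0.71311$)
$f - b = 0 - - \frac{87}{122} = 0 + \frac{87}{122} = \frac{87}{122}$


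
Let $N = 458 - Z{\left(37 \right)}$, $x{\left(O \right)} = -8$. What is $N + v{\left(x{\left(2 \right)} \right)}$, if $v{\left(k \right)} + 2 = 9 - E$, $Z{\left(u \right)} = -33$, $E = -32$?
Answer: $530$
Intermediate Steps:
$v{\left(k \right)} = 39$ ($v{\left(k \right)} = -2 + \left(9 - -32\right) = -2 + \left(9 + 32\right) = -2 + 41 = 39$)
$N = 491$ ($N = 458 - -33 = 458 + 33 = 491$)
$N + v{\left(x{\left(2 \right)} \right)} = 491 + 39 = 530$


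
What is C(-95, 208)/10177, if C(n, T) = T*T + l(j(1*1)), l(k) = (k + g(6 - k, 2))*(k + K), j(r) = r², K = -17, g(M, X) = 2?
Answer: 43216/10177 ≈ 4.2464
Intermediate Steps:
l(k) = (-17 + k)*(2 + k) (l(k) = (k + 2)*(k - 17) = (2 + k)*(-17 + k) = (-17 + k)*(2 + k))
C(n, T) = -48 + T² (C(n, T) = T*T + (-34 + ((1*1)²)² - 15*1²) = T² + (-34 + (1²)² - 15*1²) = T² + (-34 + 1² - 15*1) = T² + (-34 + 1 - 15) = T² - 48 = -48 + T²)
C(-95, 208)/10177 = (-48 + 208²)/10177 = (-48 + 43264)*(1/10177) = 43216*(1/10177) = 43216/10177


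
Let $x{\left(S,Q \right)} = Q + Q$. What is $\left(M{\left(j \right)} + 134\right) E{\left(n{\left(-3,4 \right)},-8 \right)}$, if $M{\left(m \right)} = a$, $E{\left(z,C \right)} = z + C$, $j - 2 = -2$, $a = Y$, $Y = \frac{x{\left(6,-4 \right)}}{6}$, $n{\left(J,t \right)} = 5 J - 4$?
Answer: $-3582$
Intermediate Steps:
$n{\left(J,t \right)} = -4 + 5 J$
$x{\left(S,Q \right)} = 2 Q$
$Y = - \frac{4}{3}$ ($Y = \frac{2 \left(-4\right)}{6} = \left(-8\right) \frac{1}{6} = - \frac{4}{3} \approx -1.3333$)
$a = - \frac{4}{3} \approx -1.3333$
$j = 0$ ($j = 2 - 2 = 0$)
$E{\left(z,C \right)} = C + z$
$M{\left(m \right)} = - \frac{4}{3}$
$\left(M{\left(j \right)} + 134\right) E{\left(n{\left(-3,4 \right)},-8 \right)} = \left(- \frac{4}{3} + 134\right) \left(-8 + \left(-4 + 5 \left(-3\right)\right)\right) = \frac{398 \left(-8 - 19\right)}{3} = \frac{398}{3} \left(-27\right) = -3582$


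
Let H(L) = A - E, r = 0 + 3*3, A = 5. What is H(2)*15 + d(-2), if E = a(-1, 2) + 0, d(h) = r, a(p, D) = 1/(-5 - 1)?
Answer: 173/2 ≈ 86.500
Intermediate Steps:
a(p, D) = -1/6 (a(p, D) = 1/(-6) = -1/6)
r = 9 (r = 0 + 9 = 9)
d(h) = 9
E = -1/6 (E = -1/6 + 0 = -1/6 ≈ -0.16667)
H(L) = 31/6 (H(L) = 5 - 1*(-1/6) = 5 + 1/6 = 31/6)
H(2)*15 + d(-2) = (31/6)*15 + 9 = 155/2 + 9 = 173/2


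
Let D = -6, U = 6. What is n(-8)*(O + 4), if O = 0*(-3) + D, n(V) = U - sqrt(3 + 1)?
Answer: -8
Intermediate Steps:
n(V) = 4 (n(V) = 6 - sqrt(3 + 1) = 6 - sqrt(4) = 6 - 1*2 = 6 - 2 = 4)
O = -6 (O = 0*(-3) - 6 = 0 - 6 = -6)
n(-8)*(O + 4) = 4*(-6 + 4) = 4*(-2) = -8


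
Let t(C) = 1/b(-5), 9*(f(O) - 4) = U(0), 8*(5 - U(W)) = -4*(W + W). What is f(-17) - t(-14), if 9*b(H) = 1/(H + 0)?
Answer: 446/9 ≈ 49.556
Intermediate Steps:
U(W) = 5 + W (U(W) = 5 - (-1)*(W + W)/2 = 5 - (-1)*2*W/2 = 5 - (-1)*W = 5 + W)
f(O) = 41/9 (f(O) = 4 + (5 + 0)/9 = 4 + (1/9)*5 = 4 + 5/9 = 41/9)
b(H) = 1/(9*H) (b(H) = 1/(9*(H + 0)) = 1/(9*H))
t(C) = -45 (t(C) = 1/((1/9)/(-5)) = 1/((1/9)*(-1/5)) = 1/(-1/45) = -45)
f(-17) - t(-14) = 41/9 - 1*(-45) = 41/9 + 45 = 446/9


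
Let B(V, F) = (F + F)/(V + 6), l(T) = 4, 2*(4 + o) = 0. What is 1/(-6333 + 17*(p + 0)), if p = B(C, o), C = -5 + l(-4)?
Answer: -5/31801 ≈ -0.00015723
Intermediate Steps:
o = -4 (o = -4 + (½)*0 = -4 + 0 = -4)
C = -1 (C = -5 + 4 = -1)
B(V, F) = 2*F/(6 + V) (B(V, F) = (2*F)/(6 + V) = 2*F/(6 + V))
p = -8/5 (p = 2*(-4)/(6 - 1) = 2*(-4)/5 = 2*(-4)*(⅕) = -8/5 ≈ -1.6000)
1/(-6333 + 17*(p + 0)) = 1/(-6333 + 17*(-8/5 + 0)) = 1/(-6333 + 17*(-8/5)) = 1/(-6333 - 136/5) = 1/(-31801/5) = -5/31801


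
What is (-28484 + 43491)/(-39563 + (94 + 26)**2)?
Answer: -15007/25163 ≈ -0.59639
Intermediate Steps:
(-28484 + 43491)/(-39563 + (94 + 26)**2) = 15007/(-39563 + 120**2) = 15007/(-39563 + 14400) = 15007/(-25163) = 15007*(-1/25163) = -15007/25163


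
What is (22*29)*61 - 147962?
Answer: -109044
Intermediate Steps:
(22*29)*61 - 147962 = 638*61 - 147962 = 38918 - 147962 = -109044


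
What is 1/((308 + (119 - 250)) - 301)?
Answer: -1/124 ≈ -0.0080645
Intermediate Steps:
1/((308 + (119 - 250)) - 301) = 1/((308 - 131) - 301) = 1/(177 - 301) = 1/(-124) = -1/124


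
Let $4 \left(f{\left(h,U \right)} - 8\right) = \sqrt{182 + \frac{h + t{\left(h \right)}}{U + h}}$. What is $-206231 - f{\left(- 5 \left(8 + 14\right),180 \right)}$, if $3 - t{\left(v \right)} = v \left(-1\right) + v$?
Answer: $-206239 - \frac{\sqrt{884310}}{280} \approx -2.0624 \cdot 10^{5}$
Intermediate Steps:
$t{\left(v \right)} = 3$ ($t{\left(v \right)} = 3 - \left(v \left(-1\right) + v\right) = 3 - \left(- v + v\right) = 3 - 0 = 3 + 0 = 3$)
$f{\left(h,U \right)} = 8 + \frac{\sqrt{182 + \frac{3 + h}{U + h}}}{4}$ ($f{\left(h,U \right)} = 8 + \frac{\sqrt{182 + \frac{h + 3}{U + h}}}{4} = 8 + \frac{\sqrt{182 + \frac{3 + h}{U + h}}}{4}$)
$-206231 - f{\left(- 5 \left(8 + 14\right),180 \right)} = -206231 - \left(8 + \frac{\sqrt{\frac{3 + 182 \cdot 180 + 183 \left(- 5 \left(8 + 14\right)\right)}{180 - 5 \left(8 + 14\right)}}}{4}\right) = -206231 - \left(8 + \frac{\sqrt{\frac{3 + 32760 + 183 \left(\left(-5\right) 22\right)}{180 - 110}}}{4}\right) = -206231 - \left(8 + \frac{\sqrt{\frac{3 + 32760 + 183 \left(-110\right)}{180 - 110}}}{4}\right) = -206231 - \left(8 + \frac{\sqrt{\frac{3 + 32760 - 20130}{70}}}{4}\right) = -206231 - \left(8 + \frac{\sqrt{\frac{1}{70} \cdot 12633}}{4}\right) = -206231 - \left(8 + \frac{\sqrt{\frac{12633}{70}}}{4}\right) = -206231 - \left(8 + \frac{\frac{1}{70} \sqrt{884310}}{4}\right) = -206231 - \left(8 + \frac{\sqrt{884310}}{280}\right) = -206239 - \frac{\sqrt{884310}}{280}$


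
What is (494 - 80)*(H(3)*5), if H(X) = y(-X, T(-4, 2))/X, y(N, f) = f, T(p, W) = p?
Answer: -2760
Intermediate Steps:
H(X) = -4/X
(494 - 80)*(H(3)*5) = (494 - 80)*(-4/3*5) = 414*(-4*⅓*5) = 414*(-4/3*5) = 414*(-20/3) = -2760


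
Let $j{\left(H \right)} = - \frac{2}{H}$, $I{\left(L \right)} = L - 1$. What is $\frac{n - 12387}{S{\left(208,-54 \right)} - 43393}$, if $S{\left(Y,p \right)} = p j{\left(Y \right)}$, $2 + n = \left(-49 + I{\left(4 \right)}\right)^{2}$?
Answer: $\frac{534196}{2256409} \approx 0.23675$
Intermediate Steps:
$I{\left(L \right)} = -1 + L$ ($I{\left(L \right)} = L - 1 = -1 + L$)
$n = 2114$ ($n = -2 + \left(-49 + \left(-1 + 4\right)\right)^{2} = -2 + \left(-49 + 3\right)^{2} = -2 + \left(-46\right)^{2} = -2 + 2116 = 2114$)
$S{\left(Y,p \right)} = - \frac{2 p}{Y}$ ($S{\left(Y,p \right)} = p \left(- \frac{2}{Y}\right) = - \frac{2 p}{Y}$)
$\frac{n - 12387}{S{\left(208,-54 \right)} - 43393} = \frac{2114 - 12387}{\left(-2\right) \left(-54\right) \frac{1}{208} - 43393} = - \frac{10273}{\left(-2\right) \left(-54\right) \frac{1}{208} - 43393} = - \frac{10273}{\frac{27}{52} - 43393} = - \frac{10273}{- \frac{2256409}{52}} = \left(-10273\right) \left(- \frac{52}{2256409}\right) = \frac{534196}{2256409}$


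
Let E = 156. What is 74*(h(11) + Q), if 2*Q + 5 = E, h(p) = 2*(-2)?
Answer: 5291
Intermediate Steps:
h(p) = -4
Q = 151/2 (Q = -5/2 + (½)*156 = -5/2 + 78 = 151/2 ≈ 75.500)
74*(h(11) + Q) = 74*(-4 + 151/2) = 74*(143/2) = 5291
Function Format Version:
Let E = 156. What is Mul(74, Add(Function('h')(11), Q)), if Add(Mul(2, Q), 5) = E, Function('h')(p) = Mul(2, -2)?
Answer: 5291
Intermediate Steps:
Function('h')(p) = -4
Q = Rational(151, 2) (Q = Add(Rational(-5, 2), Mul(Rational(1, 2), 156)) = Add(Rational(-5, 2), 78) = Rational(151, 2) ≈ 75.500)
Mul(74, Add(Function('h')(11), Q)) = Mul(74, Add(-4, Rational(151, 2))) = Mul(74, Rational(143, 2)) = 5291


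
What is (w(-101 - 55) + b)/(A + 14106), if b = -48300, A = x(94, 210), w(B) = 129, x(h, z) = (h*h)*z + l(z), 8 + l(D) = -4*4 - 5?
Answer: -48171/1869637 ≈ -0.025765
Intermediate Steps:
l(D) = -29 (l(D) = -8 + (-4*4 - 5) = -8 + (-16 - 5) = -8 - 21 = -29)
x(h, z) = -29 + z*h**2 (x(h, z) = (h*h)*z - 29 = h**2*z - 29 = z*h**2 - 29 = -29 + z*h**2)
A = 1855531 (A = -29 + 210*94**2 = -29 + 210*8836 = -29 + 1855560 = 1855531)
(w(-101 - 55) + b)/(A + 14106) = (129 - 48300)/(1855531 + 14106) = -48171/1869637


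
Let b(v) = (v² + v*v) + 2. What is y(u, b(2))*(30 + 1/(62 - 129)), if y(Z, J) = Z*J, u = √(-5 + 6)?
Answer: 20090/67 ≈ 299.85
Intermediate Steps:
u = 1 (u = √1 = 1)
b(v) = 2 + 2*v² (b(v) = (v² + v²) + 2 = 2*v² + 2 = 2 + 2*v²)
y(Z, J) = J*Z
y(u, b(2))*(30 + 1/(62 - 129)) = ((2 + 2*2²)*1)*(30 + 1/(62 - 129)) = ((2 + 2*4)*1)*(30 + 1/(-67)) = ((2 + 8)*1)*(30 - 1/67) = (10*1)*(2009/67) = 10*(2009/67) = 20090/67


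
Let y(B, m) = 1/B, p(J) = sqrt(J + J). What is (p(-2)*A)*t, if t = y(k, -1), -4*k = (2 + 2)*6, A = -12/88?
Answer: I/22 ≈ 0.045455*I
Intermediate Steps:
p(J) = sqrt(2)*sqrt(J) (p(J) = sqrt(2*J) = sqrt(2)*sqrt(J))
A = -3/22 (A = -12*1/88 = -3/22 ≈ -0.13636)
k = -6 (k = -(2 + 2)*6/4 = -6 ≈ -6.0000)
t = -1/6 (t = 1/(-6) = -1/6 ≈ -0.16667)
(p(-2)*A)*t = ((sqrt(2)*sqrt(-2))*(-3/22))*(-1/6) = ((sqrt(2)*(I*sqrt(2)))*(-3/22))*(-1/6) = ((2*I)*(-3/22))*(-1/6) = -3*I/11*(-1/6) = I/22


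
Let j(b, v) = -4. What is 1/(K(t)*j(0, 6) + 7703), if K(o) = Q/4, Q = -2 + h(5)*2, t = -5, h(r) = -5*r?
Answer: 1/7755 ≈ 0.00012895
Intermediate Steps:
Q = -52 (Q = -2 - 5*5*2 = -2 - 25*2 = -2 - 50 = -52)
K(o) = -13 (K(o) = -52/4 = -52*¼ = -13)
1/(K(t)*j(0, 6) + 7703) = 1/(-13*(-4) + 7703) = 1/(52 + 7703) = 1/7755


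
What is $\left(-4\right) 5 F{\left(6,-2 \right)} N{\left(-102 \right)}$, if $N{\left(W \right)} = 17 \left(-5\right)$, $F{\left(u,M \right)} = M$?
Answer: $-3400$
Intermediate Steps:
$N{\left(W \right)} = -85$
$\left(-4\right) 5 F{\left(6,-2 \right)} N{\left(-102 \right)} = \left(-4\right) 5 \left(-2\right) \left(-85\right) = \left(-20\right) \left(-2\right) \left(-85\right) = 40 \left(-85\right) = -3400$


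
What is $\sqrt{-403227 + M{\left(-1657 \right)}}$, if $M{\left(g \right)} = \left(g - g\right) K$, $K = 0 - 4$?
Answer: $3 i \sqrt{44803} \approx 635.0 i$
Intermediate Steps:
$K = -4$ ($K = 0 - 4 = -4$)
$M{\left(g \right)} = 0$ ($M{\left(g \right)} = \left(g - g\right) \left(-4\right) = 0 \left(-4\right) = 0$)
$\sqrt{-403227 + M{\left(-1657 \right)}} = \sqrt{-403227 + 0} = \sqrt{-403227} = 3 i \sqrt{44803}$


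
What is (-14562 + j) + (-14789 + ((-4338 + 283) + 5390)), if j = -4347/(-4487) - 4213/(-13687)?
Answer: -245783449712/8773367 ≈ -28015.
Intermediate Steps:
j = 11200160/8773367 (j = -4347*(-1/4487) - 4213*(-1/13687) = 621/641 + 4213/13687 = 11200160/8773367 ≈ 1.2766)
(-14562 + j) + (-14789 + ((-4338 + 283) + 5390)) = (-14562 + 11200160/8773367) + (-14789 + ((-4338 + 283) + 5390)) = -127746570094/8773367 + (-14789 + (-4055 + 5390)) = -127746570094/8773367 + (-14789 + 1335) = -127746570094/8773367 - 13454 = -245783449712/8773367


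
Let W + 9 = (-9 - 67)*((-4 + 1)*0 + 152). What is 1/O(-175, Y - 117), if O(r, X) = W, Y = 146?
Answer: -1/11561 ≈ -8.6498e-5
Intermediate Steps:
W = -11561 (W = -9 + (-9 - 67)*((-4 + 1)*0 + 152) = -9 - 76*(-3*0 + 152) = -9 - 76*(0 + 152) = -9 - 76*152 = -9 - 11552 = -11561)
O(r, X) = -11561
1/O(-175, Y - 117) = 1/(-11561) = -1/11561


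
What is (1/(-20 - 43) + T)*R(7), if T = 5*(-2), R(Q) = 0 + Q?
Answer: -631/9 ≈ -70.111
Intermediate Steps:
R(Q) = Q
T = -10
(1/(-20 - 43) + T)*R(7) = (1/(-20 - 43) - 10)*7 = (1/(-63) - 10)*7 = (-1/63 - 10)*7 = -631/63*7 = -631/9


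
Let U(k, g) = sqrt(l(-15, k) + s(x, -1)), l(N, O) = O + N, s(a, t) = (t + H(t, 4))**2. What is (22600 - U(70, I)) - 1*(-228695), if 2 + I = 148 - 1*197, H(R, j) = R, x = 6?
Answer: 251295 - sqrt(59) ≈ 2.5129e+5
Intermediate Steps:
s(a, t) = 4*t**2 (s(a, t) = (t + t)**2 = (2*t)**2 = 4*t**2)
I = -51 (I = -2 + (148 - 1*197) = -2 + (148 - 197) = -2 - 49 = -51)
l(N, O) = N + O
U(k, g) = sqrt(-11 + k) (U(k, g) = sqrt((-15 + k) + 4*(-1)**2) = sqrt((-15 + k) + 4*1) = sqrt((-15 + k) + 4) = sqrt(-11 + k))
(22600 - U(70, I)) - 1*(-228695) = (22600 - sqrt(-11 + 70)) - 1*(-228695) = (22600 - sqrt(59)) + 228695 = 251295 - sqrt(59)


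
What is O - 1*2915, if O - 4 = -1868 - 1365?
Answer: -6144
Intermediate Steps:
O = -3229 (O = 4 + (-1868 - 1365) = 4 - 3233 = -3229)
O - 1*2915 = -3229 - 1*2915 = -3229 - 2915 = -6144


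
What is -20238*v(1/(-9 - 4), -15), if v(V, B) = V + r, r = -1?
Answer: 283332/13 ≈ 21795.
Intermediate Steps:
v(V, B) = -1 + V (v(V, B) = V - 1 = -1 + V)
-20238*v(1/(-9 - 4), -15) = -20238*(-1 + 1/(-9 - 4)) = -20238*(-1 + 1/(-13)) = -20238*(-1 - 1/13) = -20238*(-14/13) = 283332/13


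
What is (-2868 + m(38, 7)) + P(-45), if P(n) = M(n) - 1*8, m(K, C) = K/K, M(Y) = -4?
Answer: -2879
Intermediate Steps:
m(K, C) = 1
P(n) = -12 (P(n) = -4 - 1*8 = -4 - 8 = -12)
(-2868 + m(38, 7)) + P(-45) = (-2868 + 1) - 12 = -2867 - 12 = -2879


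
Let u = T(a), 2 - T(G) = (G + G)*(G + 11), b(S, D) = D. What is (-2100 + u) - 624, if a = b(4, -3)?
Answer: -2674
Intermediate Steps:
a = -3
T(G) = 2 - 2*G*(11 + G) (T(G) = 2 - (G + G)*(G + 11) = 2 - 2*G*(11 + G))
u = 50 (u = 2 - 22*(-3) - 2*(-3)**2 = 2 + 66 - 2*9 = 2 + 66 - 18 = 50)
(-2100 + u) - 624 = (-2100 + 50) - 624 = -2050 - 624 = -2674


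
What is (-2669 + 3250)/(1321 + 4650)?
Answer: 83/853 ≈ 0.097304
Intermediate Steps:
(-2669 + 3250)/(1321 + 4650) = 581/5971 = 581*(1/5971) = 83/853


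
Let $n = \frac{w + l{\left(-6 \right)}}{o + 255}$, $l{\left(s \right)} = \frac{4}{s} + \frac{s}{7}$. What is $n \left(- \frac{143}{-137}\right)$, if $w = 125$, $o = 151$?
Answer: $\frac{370799}{1168062} \approx 0.31745$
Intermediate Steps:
$l{\left(s \right)} = \frac{4}{s} + \frac{s}{7}$ ($l{\left(s \right)} = \frac{4}{s} + s \frac{1}{7} = \frac{4}{s} + \frac{s}{7}$)
$n = \frac{2593}{8526}$ ($n = \frac{125 + \left(\frac{4}{-6} + \frac{1}{7} \left(-6\right)\right)}{151 + 255} = \frac{125 + \left(4 \left(- \frac{1}{6}\right) - \frac{6}{7}\right)}{406} = \left(125 - \frac{32}{21}\right) \frac{1}{406} = \frac{2593}{21} \cdot \frac{1}{406} = \frac{2593}{8526} \approx 0.30413$)
$n \left(- \frac{143}{-137}\right) = \frac{2593 \left(- \frac{143}{-137}\right)}{8526} = \frac{2593 \left(\left(-143\right) \left(- \frac{1}{137}\right)\right)}{8526} = \frac{2593}{8526} \cdot \frac{143}{137} = \frac{370799}{1168062}$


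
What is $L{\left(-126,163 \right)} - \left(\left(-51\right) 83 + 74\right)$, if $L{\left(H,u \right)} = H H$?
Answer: $20035$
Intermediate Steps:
$L{\left(H,u \right)} = H^{2}$
$L{\left(-126,163 \right)} - \left(\left(-51\right) 83 + 74\right) = \left(-126\right)^{2} - \left(\left(-51\right) 83 + 74\right) = 15876 - \left(-4233 + 74\right) = 15876 - -4159 = 15876 + 4159 = 20035$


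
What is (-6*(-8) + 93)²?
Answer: 19881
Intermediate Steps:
(-6*(-8) + 93)² = (48 + 93)² = 141² = 19881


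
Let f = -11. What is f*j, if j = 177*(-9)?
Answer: 17523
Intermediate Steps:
j = -1593
f*j = -11*(-1593) = 17523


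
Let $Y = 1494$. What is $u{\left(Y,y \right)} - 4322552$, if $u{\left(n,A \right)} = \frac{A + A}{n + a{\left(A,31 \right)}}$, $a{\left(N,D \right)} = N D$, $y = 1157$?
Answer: $- \frac{161494862958}{37361} \approx -4.3226 \cdot 10^{6}$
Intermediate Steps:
$a{\left(N,D \right)} = D N$
$u{\left(n,A \right)} = \frac{2 A}{n + 31 A}$ ($u{\left(n,A \right)} = \frac{A + A}{n + 31 A} = \frac{2 A}{n + 31 A}$)
$u{\left(Y,y \right)} - 4322552 = 2 \cdot 1157 \frac{1}{1494 + 31 \cdot 1157} - 4322552 = 2 \cdot 1157 \frac{1}{1494 + 35867} - 4322552 = 2 \cdot 1157 \cdot \frac{1}{37361} - 4322552 = \frac{2314}{37361} - 4322552 = - \frac{161494862958}{37361}$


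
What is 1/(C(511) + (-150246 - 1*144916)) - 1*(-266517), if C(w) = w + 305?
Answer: 78448212881/294346 ≈ 2.6652e+5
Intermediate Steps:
C(w) = 305 + w
1/(C(511) + (-150246 - 1*144916)) - 1*(-266517) = 1/((305 + 511) + (-150246 - 1*144916)) - 1*(-266517) = 1/(816 + (-150246 - 144916)) + 266517 = 1/(816 - 295162) + 266517 = 1/(-294346) + 266517 = -1/294346 + 266517 = 78448212881/294346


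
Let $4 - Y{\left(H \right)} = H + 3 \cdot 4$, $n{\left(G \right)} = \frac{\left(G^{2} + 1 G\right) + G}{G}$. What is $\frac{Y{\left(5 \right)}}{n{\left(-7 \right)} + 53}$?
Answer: $- \frac{13}{48} \approx -0.27083$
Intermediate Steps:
$n{\left(G \right)} = \frac{G^{2} + 2 G}{G}$ ($n{\left(G \right)} = \frac{\left(G^{2} + G\right) + G}{G} = \frac{\left(G + G^{2}\right) + G}{G} = \frac{G^{2} + 2 G}{G}$)
$Y{\left(H \right)} = -8 - H$ ($Y{\left(H \right)} = 4 - \left(H + 3 \cdot 4\right) = 4 - \left(H + 12\right) = 4 - \left(12 + H\right) = -8 - H$)
$\frac{Y{\left(5 \right)}}{n{\left(-7 \right)} + 53} = \frac{-8 - 5}{\left(2 - 7\right) + 53} = \frac{-8 - 5}{-5 + 53} = - \frac{13}{48}$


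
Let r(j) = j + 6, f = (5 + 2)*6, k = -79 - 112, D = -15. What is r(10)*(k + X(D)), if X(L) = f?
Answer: -2384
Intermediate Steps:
k = -191
f = 42 (f = 7*6 = 42)
X(L) = 42
r(j) = 6 + j
r(10)*(k + X(D)) = (6 + 10)*(-191 + 42) = 16*(-149) = -2384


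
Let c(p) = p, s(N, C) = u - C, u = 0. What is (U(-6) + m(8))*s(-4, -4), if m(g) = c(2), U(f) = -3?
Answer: -4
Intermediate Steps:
s(N, C) = -C (s(N, C) = 0 - C = -C)
m(g) = 2
(U(-6) + m(8))*s(-4, -4) = (-3 + 2)*(-1*(-4)) = -1*4 = -4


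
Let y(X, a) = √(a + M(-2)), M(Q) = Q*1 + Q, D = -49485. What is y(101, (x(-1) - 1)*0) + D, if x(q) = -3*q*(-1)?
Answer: -49485 + 2*I ≈ -49485.0 + 2.0*I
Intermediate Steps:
x(q) = 3*q
M(Q) = 2*Q (M(Q) = Q + Q = 2*Q)
y(X, a) = √(-4 + a) (y(X, a) = √(a + 2*(-2)) = √(a - 4) = √(-4 + a))
y(101, (x(-1) - 1)*0) + D = √(-4 + (3*(-1) - 1)*0) - 49485 = √(-4 + (-3 - 1)*0) - 49485 = √(-4 - 4*0) - 49485 = √(-4 + 0) - 49485 = √(-4) - 49485 = 2*I - 49485 = -49485 + 2*I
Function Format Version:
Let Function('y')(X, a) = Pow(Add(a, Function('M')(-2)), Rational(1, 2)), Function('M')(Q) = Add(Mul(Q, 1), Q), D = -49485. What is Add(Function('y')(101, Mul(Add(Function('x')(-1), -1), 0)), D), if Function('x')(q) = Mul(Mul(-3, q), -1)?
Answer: Add(-49485, Mul(2, I)) ≈ Add(-49485., Mul(2.0000, I))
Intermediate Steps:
Function('x')(q) = Mul(3, q)
Function('M')(Q) = Mul(2, Q) (Function('M')(Q) = Add(Q, Q) = Mul(2, Q))
Function('y')(X, a) = Pow(Add(-4, a), Rational(1, 2)) (Function('y')(X, a) = Pow(Add(a, Mul(2, -2)), Rational(1, 2)) = Pow(Add(a, -4), Rational(1, 2)) = Pow(Add(-4, a), Rational(1, 2)))
Add(Function('y')(101, Mul(Add(Function('x')(-1), -1), 0)), D) = Add(Pow(Add(-4, Mul(Add(Mul(3, -1), -1), 0)), Rational(1, 2)), -49485) = Add(Pow(Add(-4, Mul(Add(-3, -1), 0)), Rational(1, 2)), -49485) = Add(Pow(Add(-4, Mul(-4, 0)), Rational(1, 2)), -49485) = Add(Pow(Add(-4, 0), Rational(1, 2)), -49485) = Add(Pow(-4, Rational(1, 2)), -49485) = Add(Mul(2, I), -49485) = Add(-49485, Mul(2, I))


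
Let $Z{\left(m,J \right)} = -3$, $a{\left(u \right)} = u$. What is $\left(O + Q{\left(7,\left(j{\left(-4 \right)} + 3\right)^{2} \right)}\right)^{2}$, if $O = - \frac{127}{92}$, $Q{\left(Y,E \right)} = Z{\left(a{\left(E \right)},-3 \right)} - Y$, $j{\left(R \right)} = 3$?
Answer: $\frac{1096209}{8464} \approx 129.51$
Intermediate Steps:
$Q{\left(Y,E \right)} = -3 - Y$
$O = - \frac{127}{92}$ ($O = \left(-127\right) \frac{1}{92} = - \frac{127}{92} \approx -1.3804$)
$\left(O + Q{\left(7,\left(j{\left(-4 \right)} + 3\right)^{2} \right)}\right)^{2} = \left(- \frac{127}{92} - 10\right)^{2} = \left(- \frac{1047}{92}\right)^{2} = \frac{1096209}{8464}$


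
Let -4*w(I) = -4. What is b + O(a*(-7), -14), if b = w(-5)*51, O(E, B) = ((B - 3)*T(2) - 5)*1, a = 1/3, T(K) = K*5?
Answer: -124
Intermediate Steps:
T(K) = 5*K
a = ⅓ ≈ 0.33333
w(I) = 1 (w(I) = -¼*(-4) = 1)
O(E, B) = -35 + 10*B (O(E, B) = ((B - 3)*(5*2) - 5)*1 = ((-3 + B)*10 - 5)*1 = ((-30 + 10*B) - 5)*1 = (-35 + 10*B)*1 = -35 + 10*B)
b = 51 (b = 1*51 = 51)
b + O(a*(-7), -14) = 51 + (-35 + 10*(-14)) = 51 + (-35 - 140) = 51 - 175 = -124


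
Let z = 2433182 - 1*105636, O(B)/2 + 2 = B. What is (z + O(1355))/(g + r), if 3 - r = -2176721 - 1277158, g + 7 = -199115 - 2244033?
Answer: 2330252/1010727 ≈ 2.3055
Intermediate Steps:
O(B) = -4 + 2*B
g = -2443155 (g = -7 + (-199115 - 2244033) = -7 - 2443148 = -2443155)
r = 3453882 (r = 3 - (-2176721 - 1277158) = 3 - 1*(-3453879) = 3 + 3453879 = 3453882)
z = 2327546 (z = 2433182 - 105636 = 2327546)
(z + O(1355))/(g + r) = (2327546 + (-4 + 2*1355))/(-2443155 + 3453882) = (2327546 + (-4 + 2710))/1010727 = (2327546 + 2706)*(1/1010727) = 2330252*(1/1010727) = 2330252/1010727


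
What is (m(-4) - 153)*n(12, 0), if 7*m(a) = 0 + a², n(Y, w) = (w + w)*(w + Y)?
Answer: 0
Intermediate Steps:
n(Y, w) = 2*w*(Y + w) (n(Y, w) = (2*w)*(Y + w) = 2*w*(Y + w))
m(a) = a²/7 (m(a) = (0 + a²)/7 = a²/7)
(m(-4) - 153)*n(12, 0) = ((⅐)*(-4)² - 153)*(2*0*(12 + 0)) = ((⅐)*16 - 153)*(2*0*12) = (16/7 - 153)*0 = -1055/7*0 = 0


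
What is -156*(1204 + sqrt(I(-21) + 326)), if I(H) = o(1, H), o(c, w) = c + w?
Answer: -187824 - 468*sqrt(34) ≈ -1.9055e+5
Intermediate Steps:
I(H) = 1 + H
-156*(1204 + sqrt(I(-21) + 326)) = -156*(1204 + sqrt((1 - 21) + 326)) = -156*(1204 + sqrt(-20 + 326)) = -156*(1204 + sqrt(306)) = -156*(1204 + 3*sqrt(34)) = -187824 - 468*sqrt(34)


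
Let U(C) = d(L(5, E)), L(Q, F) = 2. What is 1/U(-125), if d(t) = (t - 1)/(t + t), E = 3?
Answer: 4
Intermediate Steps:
d(t) = (-1 + t)/(2*t) (d(t) = (-1 + t)/((2*t)) = (-1 + t)*(1/(2*t)) = (-1 + t)/(2*t))
U(C) = 1/4 (U(C) = (1/2)*(-1 + 2)/2 = (1/2)*(1/2)*1 = 1/4)
1/U(-125) = 1/(1/4) = 4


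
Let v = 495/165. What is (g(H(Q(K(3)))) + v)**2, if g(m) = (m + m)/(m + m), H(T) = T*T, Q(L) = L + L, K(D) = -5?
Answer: 16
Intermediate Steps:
Q(L) = 2*L
H(T) = T**2
g(m) = 1 (g(m) = (2*m)/((2*m)) = (2*m)*(1/(2*m)) = 1)
v = 3 (v = 495*(1/165) = 3)
(g(H(Q(K(3)))) + v)**2 = (1 + 3)**2 = 4**2 = 16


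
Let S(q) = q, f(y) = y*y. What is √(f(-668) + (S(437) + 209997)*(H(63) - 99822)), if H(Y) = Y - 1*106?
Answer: I*√21014545186 ≈ 1.4496e+5*I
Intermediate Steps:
f(y) = y²
H(Y) = -106 + Y (H(Y) = Y - 106 = -106 + Y)
√(f(-668) + (S(437) + 209997)*(H(63) - 99822)) = √((-668)² + (437 + 209997)*((-106 + 63) - 99822)) = √(446224 + 210434*(-43 - 99822)) = √(446224 + 210434*(-99865)) = √(446224 - 21014991410) = √(-21014545186) = I*√21014545186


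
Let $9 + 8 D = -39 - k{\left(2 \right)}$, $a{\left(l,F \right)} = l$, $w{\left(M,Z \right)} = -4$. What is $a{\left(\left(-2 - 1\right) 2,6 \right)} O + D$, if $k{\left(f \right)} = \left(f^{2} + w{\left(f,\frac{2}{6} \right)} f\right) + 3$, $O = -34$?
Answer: $\frac{1585}{8} \approx 198.13$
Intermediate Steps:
$k{\left(f \right)} = 3 + f^{2} - 4 f$ ($k{\left(f \right)} = \left(f^{2} - 4 f\right) + 3 = 3 + f^{2} - 4 f$)
$D = - \frac{47}{8}$ ($D = - \frac{9}{8} + \frac{-39 - \left(3 + 2^{2} - 8\right)}{8} = - \frac{9}{8} + \frac{-39 - \left(3 + 4 - 8\right)}{8} = - \frac{9}{8} + \frac{-39 - -1}{8} = - \frac{9}{8} + \frac{-39 + 1}{8} = - \frac{9}{8} + \frac{1}{8} \left(-38\right) = - \frac{9}{8} - \frac{19}{4} = - \frac{47}{8} \approx -5.875$)
$a{\left(\left(-2 - 1\right) 2,6 \right)} O + D = \left(-2 - 1\right) 2 \left(-34\right) - \frac{47}{8} = \left(-3\right) 2 \left(-34\right) - \frac{47}{8} = \left(-6\right) \left(-34\right) - \frac{47}{8} = 204 - \frac{47}{8} = \frac{1585}{8}$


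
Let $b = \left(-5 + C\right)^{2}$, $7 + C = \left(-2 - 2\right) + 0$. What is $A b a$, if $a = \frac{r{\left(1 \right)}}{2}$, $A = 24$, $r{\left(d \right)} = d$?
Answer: $3072$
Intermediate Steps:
$C = -11$ ($C = -7 + \left(\left(-2 - 2\right) + 0\right) = -7 + \left(-4 + 0\right) = -7 - 4 = -11$)
$a = \frac{1}{2}$ ($a = 1 \cdot \frac{1}{2} = \frac{1}{2} \approx 0.5$)
$b = 256$ ($b = \left(-5 - 11\right)^{2} = \left(-16\right)^{2} = 256$)
$A b a = 24 \cdot 256 \cdot \frac{1}{2} = 6144 \cdot \frac{1}{2} = 3072$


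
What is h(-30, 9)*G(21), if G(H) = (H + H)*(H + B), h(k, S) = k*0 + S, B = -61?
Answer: -15120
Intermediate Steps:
h(k, S) = S (h(k, S) = 0 + S = S)
G(H) = 2*H*(-61 + H) (G(H) = (H + H)*(H - 61) = (2*H)*(-61 + H) = 2*H*(-61 + H))
h(-30, 9)*G(21) = 9*(2*21*(-61 + 21)) = 9*(2*21*(-40)) = 9*(-1680) = -15120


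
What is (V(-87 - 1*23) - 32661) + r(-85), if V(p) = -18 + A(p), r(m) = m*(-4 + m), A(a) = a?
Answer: -25224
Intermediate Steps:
V(p) = -18 + p
(V(-87 - 1*23) - 32661) + r(-85) = ((-18 + (-87 - 1*23)) - 32661) - 85*(-4 - 85) = ((-18 + (-87 - 23)) - 32661) - 85*(-89) = ((-18 - 110) - 32661) + 7565 = (-128 - 32661) + 7565 = -32789 + 7565 = -25224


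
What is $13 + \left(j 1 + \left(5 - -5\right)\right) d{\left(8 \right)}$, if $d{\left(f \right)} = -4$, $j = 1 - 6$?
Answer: $-7$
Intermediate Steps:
$j = -5$ ($j = 1 - 6 = -5$)
$13 + \left(j 1 + \left(5 - -5\right)\right) d{\left(8 \right)} = 13 + \left(\left(-5\right) 1 + \left(5 - -5\right)\right) \left(-4\right) = 13 + \left(-5 + \left(5 + 5\right)\right) \left(-4\right) = 13 + \left(-5 + 10\right) \left(-4\right) = 13 + 5 \left(-4\right) = 13 - 20 = -7$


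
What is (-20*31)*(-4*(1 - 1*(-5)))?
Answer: 14880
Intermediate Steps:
(-20*31)*(-4*(1 - 1*(-5))) = -(-2480)*(1 + 5) = -(-2480)*6 = -620*(-24) = 14880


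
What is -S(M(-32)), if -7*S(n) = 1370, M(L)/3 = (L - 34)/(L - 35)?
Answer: 1370/7 ≈ 195.71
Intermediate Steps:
M(L) = 3*(-34 + L)/(-35 + L) (M(L) = 3*((L - 34)/(L - 35)) = 3*((-34 + L)/(-35 + L)) = 3*(-34 + L)/(-35 + L))
S(n) = -1370/7 (S(n) = -1/7*1370 = -1370/7)
-S(M(-32)) = -1*(-1370/7) = 1370/7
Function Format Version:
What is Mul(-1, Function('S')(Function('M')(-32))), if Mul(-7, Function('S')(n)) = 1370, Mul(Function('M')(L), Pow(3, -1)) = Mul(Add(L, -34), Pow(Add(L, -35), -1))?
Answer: Rational(1370, 7) ≈ 195.71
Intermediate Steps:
Function('M')(L) = Mul(3, Pow(Add(-35, L), -1), Add(-34, L)) (Function('M')(L) = Mul(3, Mul(Add(L, -34), Pow(Add(L, -35), -1))) = Mul(3, Mul(Add(-34, L), Pow(Add(-35, L), -1))) = Mul(3, Mul(Pow(Add(-35, L), -1), Add(-34, L))) = Mul(3, Pow(Add(-35, L), -1), Add(-34, L)))
Function('S')(n) = Rational(-1370, 7) (Function('S')(n) = Mul(Rational(-1, 7), 1370) = Rational(-1370, 7))
Mul(-1, Function('S')(Function('M')(-32))) = Mul(-1, Rational(-1370, 7)) = Rational(1370, 7)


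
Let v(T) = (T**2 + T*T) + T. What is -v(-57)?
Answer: -6441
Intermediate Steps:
v(T) = T + 2*T**2 (v(T) = (T**2 + T**2) + T = 2*T**2 + T = T + 2*T**2)
-v(-57) = -(-57)*(1 + 2*(-57)) = -(-57)*(1 - 114) = -(-57)*(-113) = -1*6441 = -6441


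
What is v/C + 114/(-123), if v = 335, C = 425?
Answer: -483/3485 ≈ -0.13859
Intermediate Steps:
v/C + 114/(-123) = 335/425 + 114/(-123) = 335*(1/425) + 114*(-1/123) = 67/85 - 38/41 = -483/3485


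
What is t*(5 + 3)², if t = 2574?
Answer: 164736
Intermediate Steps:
t*(5 + 3)² = 2574*(5 + 3)² = 2574*8² = 2574*64 = 164736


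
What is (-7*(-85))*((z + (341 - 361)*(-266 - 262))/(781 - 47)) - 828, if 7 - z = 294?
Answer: 5504683/734 ≈ 7499.6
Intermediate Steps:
z = -287 (z = 7 - 1*294 = 7 - 294 = -287)
(-7*(-85))*((z + (341 - 361)*(-266 - 262))/(781 - 47)) - 828 = (-7*(-85))*((-287 + (341 - 361)*(-266 - 262))/(781 - 47)) - 828 = 595*((-287 - 20*(-528))/734) - 828 = 595*((-287 + 10560)*(1/734)) - 828 = 595*(10273*(1/734)) - 828 = 595*(10273/734) - 828 = 6112435/734 - 828 = 5504683/734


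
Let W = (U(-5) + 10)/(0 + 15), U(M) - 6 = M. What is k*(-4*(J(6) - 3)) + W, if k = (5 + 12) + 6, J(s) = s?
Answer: -4129/15 ≈ -275.27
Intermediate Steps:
U(M) = 6 + M
k = 23 (k = 17 + 6 = 23)
W = 11/15 (W = ((6 - 5) + 10)/(0 + 15) = (1 + 10)/15 = 11*(1/15) = 11/15 ≈ 0.73333)
k*(-4*(J(6) - 3)) + W = 23*(-4*(6 - 3)) + 11/15 = 23*(-4*3) + 11/15 = 23*(-12) + 11/15 = -276 + 11/15 = -4129/15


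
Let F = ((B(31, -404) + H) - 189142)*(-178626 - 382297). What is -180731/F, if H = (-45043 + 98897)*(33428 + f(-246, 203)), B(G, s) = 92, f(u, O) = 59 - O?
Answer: 180731/1005335273509578 ≈ 1.7977e-10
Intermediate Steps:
H = 1792476536 (H = (-45043 + 98897)*(33428 + (59 - 1*203)) = 53854*(33428 + (59 - 203)) = 53854*(33428 - 144) = 53854*33284 = 1792476536)
F = -1005335273509578 (F = ((92 + 1792476536) - 189142)*(-178626 - 382297) = (1792476628 - 189142)*(-560923) = 1792287486*(-560923) = -1005335273509578)
-180731/F = -180731/(-1005335273509578) = -180731*(-1/1005335273509578) = 180731/1005335273509578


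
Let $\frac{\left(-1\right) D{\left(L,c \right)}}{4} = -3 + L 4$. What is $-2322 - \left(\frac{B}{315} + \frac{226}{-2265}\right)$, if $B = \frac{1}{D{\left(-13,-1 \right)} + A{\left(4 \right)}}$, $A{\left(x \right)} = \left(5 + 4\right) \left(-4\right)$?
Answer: $- \frac{20321178007}{8751960} \approx -2321.9$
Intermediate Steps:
$A{\left(x \right)} = -36$ ($A{\left(x \right)} = 9 \left(-4\right) = -36$)
$D{\left(L,c \right)} = 12 - 16 L$ ($D{\left(L,c \right)} = - 4 \left(-3 + L 4\right) = - 4 \left(-3 + 4 L\right) = 12 - 16 L$)
$B = \frac{1}{184}$ ($B = \frac{1}{\left(12 - -208\right) - 36} = \frac{1}{\left(12 + 208\right) - 36} = \frac{1}{220 - 36} = \frac{1}{184} \approx 0.0054348$)
$-2322 - \left(\frac{B}{315} + \frac{226}{-2265}\right) = -2322 - \left(\frac{1}{184 \cdot 315} + \frac{226}{-2265}\right) = -2322 - \left(\frac{1}{184} \cdot \frac{1}{315} + 226 \left(- \frac{1}{2265}\right)\right) = -2322 - \left(\frac{1}{57960} - \frac{226}{2265}\right) = -2322 - - \frac{873113}{8751960} = -2322 + \frac{873113}{8751960} = - \frac{20321178007}{8751960}$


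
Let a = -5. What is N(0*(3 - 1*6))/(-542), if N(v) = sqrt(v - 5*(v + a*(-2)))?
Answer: -5*I*sqrt(2)/542 ≈ -0.013046*I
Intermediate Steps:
N(v) = sqrt(-50 - 4*v) (N(v) = sqrt(v - 5*(v - 5*(-2))) = sqrt(v - 5*(v + 10)) = sqrt(v - 5*(10 + v)) = sqrt(v + (-50 - 5*v)) = sqrt(-50 - 4*v))
N(0*(3 - 1*6))/(-542) = sqrt(-50 - 0*(3 - 1*6))/(-542) = sqrt(-50 - 0*(3 - 6))*(-1/542) = sqrt(-50 - 0*(-3))*(-1/542) = sqrt(-50 - 4*0)*(-1/542) = sqrt(-50 + 0)*(-1/542) = sqrt(-50)*(-1/542) = (5*I*sqrt(2))*(-1/542) = -5*I*sqrt(2)/542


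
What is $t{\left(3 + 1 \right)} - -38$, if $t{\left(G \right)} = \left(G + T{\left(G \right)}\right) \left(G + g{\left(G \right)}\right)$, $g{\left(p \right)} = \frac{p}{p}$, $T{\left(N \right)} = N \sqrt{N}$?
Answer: $98$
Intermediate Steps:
$T{\left(N \right)} = N^{\frac{3}{2}}$
$g{\left(p \right)} = 1$
$t{\left(G \right)} = \left(1 + G\right) \left(G + G^{\frac{3}{2}}\right)$ ($t{\left(G \right)} = \left(G + G^{\frac{3}{2}}\right) \left(G + 1\right) = \left(G + G^{\frac{3}{2}}\right) \left(1 + G\right) = \left(1 + G\right) \left(G + G^{\frac{3}{2}}\right)$)
$t{\left(3 + 1 \right)} - -38 = \left(\left(3 + 1\right) + \left(3 + 1\right)^{2} + \left(3 + 1\right)^{\frac{3}{2}} + \left(3 + 1\right)^{\frac{5}{2}}\right) - -38 = \left(4 + 4^{2} + 4^{\frac{3}{2}} + 4^{\frac{5}{2}}\right) + 38 = \left(4 + 16 + 8 + 32\right) + 38 = 60 + 38 = 98$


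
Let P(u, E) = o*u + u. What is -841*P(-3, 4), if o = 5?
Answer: 15138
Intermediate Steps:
P(u, E) = 6*u (P(u, E) = 5*u + u = 6*u)
-841*P(-3, 4) = -5046*(-3) = -841*(-18) = 15138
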